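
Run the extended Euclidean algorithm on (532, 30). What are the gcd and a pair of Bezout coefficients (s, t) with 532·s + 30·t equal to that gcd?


Euclidean algorithm on (532, 30) — divide until remainder is 0:
  532 = 17 · 30 + 22
  30 = 1 · 22 + 8
  22 = 2 · 8 + 6
  8 = 1 · 6 + 2
  6 = 3 · 2 + 0
gcd(532, 30) = 2.
Track Bezout coefficients alongside the remainders: start with r₀ = 532 = a·1 + b·0 (s = 1, t = 0) and r₁ = 30 = a·0 + b·1 (s = 0, t = 1); each new remainder r_{k+1} = r_{k-1} − q_k·r_k inherits s_{k+1} = s_{k-1} − q_k·s_k, t_{k+1} = t_{k-1} − q_k·t_k, so r_k = a·s_k + b·t_k at every step:
  q = 17: r = 22, s = 1 − 17·0 = 1, t = 0 − 17·1 = -17  (check: 532·1 + 30·(-17) = 22)
  q = 1: r = 8, s = 0 − 1·1 = -1, t = 1 − 1·(-17) = 18  (check: 532·(-1) + 30·18 = 8)
  q = 2: r = 6, s = 1 − 2·(-1) = 3, t = -17 − 2·18 = -53  (check: 532·3 + 30·(-53) = 6)
  q = 1: r = 2, s = -1 − 1·3 = -4, t = 18 − 1·(-53) = 71  (check: 532·(-4) + 30·71 = 2)
The row with r = 2 (the gcd) gives the Bezout coefficients s = -4, t = 71.
Result: 532 · (-4) + 30 · (71) = 2.

gcd(532, 30) = 2; s = -4, t = 71 (check: 532·(-4) + 30·71 = 2).


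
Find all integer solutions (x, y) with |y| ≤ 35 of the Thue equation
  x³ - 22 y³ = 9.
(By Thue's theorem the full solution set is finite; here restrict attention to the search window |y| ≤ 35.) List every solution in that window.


The equation is x³ - 22y³ = 9. For fixed y, x³ = 22·y³ + 9, so a solution requires the RHS to be a perfect cube.
Strategy: iterate y from -35 to 35, compute RHS = 22·y³ + 9, and check whether it is a (positive or negative) perfect cube.
Check small values of y:
  y = 0: RHS = 9 is not a perfect cube.
  y = 1: RHS = 31 is not a perfect cube.
  y = -1: RHS = -13 is not a perfect cube.
  y = 2: RHS = 185 is not a perfect cube.
  y = -2: RHS = -167 is not a perfect cube.
  y = 3: RHS = 603 is not a perfect cube.
  y = -3: RHS = -585 is not a perfect cube.
Continuing the search up to |y| = 35 finds no solutions either.
No (x, y) in the scanned range satisfies the equation.

No integer solutions with |y| ≤ 35.


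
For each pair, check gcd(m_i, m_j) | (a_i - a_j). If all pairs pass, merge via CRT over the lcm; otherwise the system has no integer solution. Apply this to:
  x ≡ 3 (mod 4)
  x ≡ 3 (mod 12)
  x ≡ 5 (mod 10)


Moduli 4, 12, 10 are not pairwise coprime, so CRT works modulo lcm(m_i) when all pairwise compatibility conditions hold.
Pairwise compatibility: gcd(m_i, m_j) must divide a_i - a_j for every pair.
Merge one congruence at a time:
  Start: x ≡ 3 (mod 4).
  Combine with x ≡ 3 (mod 12): gcd(4, 12) = 4; 3 - 3 = 0, which IS divisible by 4, so compatible.
    Write x = 3 + 4·t and substitute into x ≡ 3 (mod 12): 4·t ≡ 3 − 3 = 0 (mod 12).
    Divide the congruence (and modulus) by g = 4: 1·t ≡ 0 (mod 3).
    So t ≡ 0 (mod 3).
    Then x = 3 + 4·0 = 3, valid modulo lcm(4, 12) = 12: x ≡ 3 (mod 12).
  Combine with x ≡ 5 (mod 10): gcd(12, 10) = 2; 5 - 3 = 2, which IS divisible by 2, so compatible.
    Write x = 3 + 12·t and substitute into x ≡ 5 (mod 10): 12·t ≡ 5 − 3 = 2 (mod 10).
    Divide the congruence (and modulus) by g = 2: 6·t ≡ 1 (mod 5).
    Reduce coefficients mod 5: 1·t ≡ 1 (mod 5).
    So t ≡ 1 (mod 5).
    Then x = 3 + 12·1 = 15, valid modulo lcm(12, 10) = 60: x ≡ 15 (mod 60).
Verify: 15 mod 4 = 3, 15 mod 12 = 3, 15 mod 10 = 5.

x ≡ 15 (mod 60).


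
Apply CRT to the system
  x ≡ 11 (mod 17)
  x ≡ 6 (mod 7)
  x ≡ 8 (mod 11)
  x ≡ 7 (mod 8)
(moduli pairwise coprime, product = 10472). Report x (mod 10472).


Product of moduli M = 17 · 7 · 11 · 8 = 10472.
Merge one congruence at a time:
  Start: x ≡ 11 (mod 17).
  Combine with x ≡ 6 (mod 7); new modulus lcm = 119.
    Write x = 11 + 17·t and substitute into x ≡ 6 (mod 7): 17·t ≡ 6 − 11 = -5 (mod 7).
    Reduce coefficients mod 7: 3·t ≡ 2 (mod 7).
    The inverse of 3 mod 7 is 5 (since 3·5 = 15 = 2·7 + 1), so t ≡ 5·2 = 10 ≡ 3 (mod 7).
    Then x = 11 + 17·3 = 62, valid modulo lcm(17, 7) = 119: x ≡ 62 (mod 119).
  Combine with x ≡ 8 (mod 11); new modulus lcm = 1309.
    Write x = 62 + 119·t and substitute into x ≡ 8 (mod 11): 119·t ≡ 8 − 62 = -54 (mod 11).
    Reduce coefficients mod 11: 9·t ≡ 1 (mod 11).
    The inverse of 9 mod 11 is 5 (since 9·5 = 45 = 4·11 + 1), so t ≡ 5·1 = 5 ≡ 5 (mod 11).
    Then x = 62 + 119·5 = 657, valid modulo lcm(119, 11) = 1309: x ≡ 657 (mod 1309).
  Combine with x ≡ 7 (mod 8); new modulus lcm = 10472.
    Write x = 657 + 1309·t and substitute into x ≡ 7 (mod 8): 1309·t ≡ 7 − 657 = -650 (mod 8).
    Reduce coefficients mod 8: 5·t ≡ 6 (mod 8).
    The inverse of 5 mod 8 is 5 (since 5·5 = 25 = 3·8 + 1), so t ≡ 5·6 = 30 ≡ 6 (mod 8).
    Then x = 657 + 1309·6 = 8511, valid modulo lcm(1309, 8) = 10472: x ≡ 8511 (mod 10472).
Verify against each original: 8511 mod 17 = 11, 8511 mod 7 = 6, 8511 mod 11 = 8, 8511 mod 8 = 7.

x ≡ 8511 (mod 10472).


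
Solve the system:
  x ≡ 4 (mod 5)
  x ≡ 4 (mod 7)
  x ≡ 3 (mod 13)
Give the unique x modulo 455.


Moduli 5, 7, 13 are pairwise coprime; by CRT there is a unique solution modulo M = 5 · 7 · 13 = 455.
Solve pairwise, accumulating the modulus:
  Start with x ≡ 4 (mod 5).
  Combine with x ≡ 4 (mod 7): since gcd(5, 7) = 1, we get a unique residue mod 35.
    Write x = 4 + 5·t and substitute into x ≡ 4 (mod 7): 5·t ≡ 4 − 4 = 0 (mod 7).
    The inverse of 5 mod 7 is 3 (since 5·3 = 15 = 2·7 + 1), so t ≡ 3·0 = 0 ≡ 0 (mod 7).
    Then x = 4 + 5·0 = 4, valid modulo lcm(5, 7) = 35: x ≡ 4 (mod 35).
  Combine with x ≡ 3 (mod 13): since gcd(35, 13) = 1, we get a unique residue mod 455.
    Write x = 4 + 35·t and substitute into x ≡ 3 (mod 13): 35·t ≡ 3 − 4 = -1 (mod 13).
    Reduce coefficients mod 13: 9·t ≡ 12 (mod 13).
    The inverse of 9 mod 13 is 3 (since 9·3 = 27 = 2·13 + 1), so t ≡ 3·12 = 36 ≡ 10 (mod 13).
    Then x = 4 + 35·10 = 354, valid modulo lcm(35, 13) = 455: x ≡ 354 (mod 455).
Verify: 354 mod 5 = 4 ✓, 354 mod 7 = 4 ✓, 354 mod 13 = 3 ✓.

x ≡ 354 (mod 455).


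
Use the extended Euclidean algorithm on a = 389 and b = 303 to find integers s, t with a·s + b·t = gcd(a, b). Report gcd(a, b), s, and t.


Euclidean algorithm on (389, 303) — divide until remainder is 0:
  389 = 1 · 303 + 86
  303 = 3 · 86 + 45
  86 = 1 · 45 + 41
  45 = 1 · 41 + 4
  41 = 10 · 4 + 1
  4 = 4 · 1 + 0
gcd(389, 303) = 1.
Track Bezout coefficients alongside the remainders: start with r₀ = 389 = a·1 + b·0 (s = 1, t = 0) and r₁ = 303 = a·0 + b·1 (s = 0, t = 1); each new remainder r_{k+1} = r_{k-1} − q_k·r_k inherits s_{k+1} = s_{k-1} − q_k·s_k, t_{k+1} = t_{k-1} − q_k·t_k, so r_k = a·s_k + b·t_k at every step:
  q = 1: r = 86, s = 1 − 1·0 = 1, t = 0 − 1·1 = -1  (check: 389·1 + 303·(-1) = 86)
  q = 3: r = 45, s = 0 − 3·1 = -3, t = 1 − 3·(-1) = 4  (check: 389·(-3) + 303·4 = 45)
  q = 1: r = 41, s = 1 − 1·(-3) = 4, t = -1 − 1·4 = -5  (check: 389·4 + 303·(-5) = 41)
  q = 1: r = 4, s = -3 − 1·4 = -7, t = 4 − 1·(-5) = 9  (check: 389·(-7) + 303·9 = 4)
  q = 10: r = 1, s = 4 − 10·(-7) = 74, t = -5 − 10·9 = -95  (check: 389·74 + 303·(-95) = 1)
The row with r = 1 (the gcd) gives the Bezout coefficients s = 74, t = -95.
Result: 389 · (74) + 303 · (-95) = 1.

gcd(389, 303) = 1; s = 74, t = -95 (check: 389·74 + 303·(-95) = 1).


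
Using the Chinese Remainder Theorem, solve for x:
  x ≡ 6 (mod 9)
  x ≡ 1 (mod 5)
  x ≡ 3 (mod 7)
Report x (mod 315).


Moduli 9, 5, 7 are pairwise coprime; by CRT there is a unique solution modulo M = 9 · 5 · 7 = 315.
Solve pairwise, accumulating the modulus:
  Start with x ≡ 6 (mod 9).
  Combine with x ≡ 1 (mod 5): since gcd(9, 5) = 1, we get a unique residue mod 45.
    Write x = 6 + 9·t and substitute into x ≡ 1 (mod 5): 9·t ≡ 1 − 6 = -5 (mod 5).
    Reduce coefficients mod 5: 4·t ≡ 0 (mod 5).
    The inverse of 4 mod 5 is 4 (since 4·4 = 16 = 3·5 + 1), so t ≡ 4·0 = 0 ≡ 0 (mod 5).
    Then x = 6 + 9·0 = 6, valid modulo lcm(9, 5) = 45: x ≡ 6 (mod 45).
  Combine with x ≡ 3 (mod 7): since gcd(45, 7) = 1, we get a unique residue mod 315.
    Write x = 6 + 45·t and substitute into x ≡ 3 (mod 7): 45·t ≡ 3 − 6 = -3 (mod 7).
    Reduce coefficients mod 7: 3·t ≡ 4 (mod 7).
    The inverse of 3 mod 7 is 5 (since 3·5 = 15 = 2·7 + 1), so t ≡ 5·4 = 20 ≡ 6 (mod 7).
    Then x = 6 + 45·6 = 276, valid modulo lcm(45, 7) = 315: x ≡ 276 (mod 315).
Verify: 276 mod 9 = 6 ✓, 276 mod 5 = 1 ✓, 276 mod 7 = 3 ✓.

x ≡ 276 (mod 315).


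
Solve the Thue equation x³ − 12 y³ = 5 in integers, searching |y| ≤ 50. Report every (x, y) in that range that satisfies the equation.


The equation is x³ - 12y³ = 5. For fixed y, x³ = 12·y³ + 5, so a solution requires the RHS to be a perfect cube.
Strategy: iterate y from -50 to 50, compute RHS = 12·y³ + 5, and check whether it is a (positive or negative) perfect cube.
Check small values of y:
  y = 0: RHS = 5 is not a perfect cube.
  y = 1: RHS = 17 is not a perfect cube.
  y = -1: RHS = -7 is not a perfect cube.
  y = 2: RHS = 101 is not a perfect cube.
  y = -2: RHS = -91 is not a perfect cube.
  y = 3: RHS = 329 is not a perfect cube.
  y = -3: RHS = -319 is not a perfect cube.
Continuing the search up to |y| = 50 finds no solutions either.
No (x, y) in the scanned range satisfies the equation.

No integer solutions with |y| ≤ 50.


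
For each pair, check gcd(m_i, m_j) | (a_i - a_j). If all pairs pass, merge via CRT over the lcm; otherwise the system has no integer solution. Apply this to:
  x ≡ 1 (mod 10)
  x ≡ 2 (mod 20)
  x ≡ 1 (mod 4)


Moduli 10, 20, 4 are not pairwise coprime, so CRT works modulo lcm(m_i) when all pairwise compatibility conditions hold.
Pairwise compatibility: gcd(m_i, m_j) must divide a_i - a_j for every pair.
Merge one congruence at a time:
  Start: x ≡ 1 (mod 10).
  Combine with x ≡ 2 (mod 20): gcd(10, 20) = 10, and 2 - 1 = 1 is NOT divisible by 10.
    ⇒ system is inconsistent (no integer solution).

No solution (the system is inconsistent).


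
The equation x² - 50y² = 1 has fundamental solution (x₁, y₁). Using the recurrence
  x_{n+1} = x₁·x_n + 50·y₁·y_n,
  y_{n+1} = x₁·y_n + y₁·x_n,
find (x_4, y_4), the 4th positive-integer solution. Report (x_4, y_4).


Step 1: Find the fundamental solution (x₁, y₁) of x² - 50y² = 1.
  Expand √50 as a continued fraction. a₀ = ⌊√50⌋ = 7; iterate m_{k+1} = d_k·a_k − m_k, d_{k+1} = (50 − m_{k+1}²)/d_k, a_{k+1} = ⌊(a₀ + m_{k+1})/d_{k+1}⌋ (starting m₀ = 0, d₀ = 1), with convergents p_k = a_k·p_{k-1} + p_{k-2}, q_k = a_k·q_{k-1} + q_{k-2} (p₋₁ = 1, q₋₁ = 0):
  k = 0: a₀ = 7; p₀/q₀ = 7/1; p₀² − 50·q₀² = 49 − 50 = -1.
  k = 1: m = 7, d = 1, a = ⌊(7 + 7)/1⌋ = 14; p/q = (14·7 + 1)/(14·1 + 0) = 99/14; p² − 50·q² = 9801 − 9800 = 1.
  The first convergent with p² − 50·q² = 1 gives the fundamental solution (x₁, y₁) = (99, 14).
Step 2: Apply the recurrence (x_{n+1}, y_{n+1}) = (x₁x_n + 50y₁y_n, x₁y_n + y₁x_n) repeatedly.
  From (x_1, y_1) = (99, 14): x_2 = 99·99 + 50·14·14 = 19601; y_2 = 99·14 + 14·99 = 2772.
  From (x_2, y_2) = (19601, 2772): x_3 = 99·19601 + 50·14·2772 = 3880899; y_3 = 99·2772 + 14·19601 = 548842.
  From (x_3, y_3) = (3880899, 548842): x_4 = 99·3880899 + 50·14·548842 = 768398401; y_4 = 99·548842 + 14·3880899 = 108667944.
Step 3: Verify x_4² - 50·y_4² = 590436102659356801 - 590436102659356800 = 1 (should be 1). ✓

(x_1, y_1) = (99, 14); (x_4, y_4) = (768398401, 108667944).


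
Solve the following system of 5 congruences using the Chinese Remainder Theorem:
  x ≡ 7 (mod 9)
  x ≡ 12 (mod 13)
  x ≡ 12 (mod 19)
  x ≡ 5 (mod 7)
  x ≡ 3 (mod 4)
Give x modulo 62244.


Product of moduli M = 9 · 13 · 19 · 7 · 4 = 62244.
Merge one congruence at a time:
  Start: x ≡ 7 (mod 9).
  Combine with x ≡ 12 (mod 13); new modulus lcm = 117.
    Write x = 7 + 9·t and substitute into x ≡ 12 (mod 13): 9·t ≡ 12 − 7 = 5 (mod 13).
    The inverse of 9 mod 13 is 3 (since 9·3 = 27 = 2·13 + 1), so t ≡ 3·5 = 15 ≡ 2 (mod 13).
    Then x = 7 + 9·2 = 25, valid modulo lcm(9, 13) = 117: x ≡ 25 (mod 117).
  Combine with x ≡ 12 (mod 19); new modulus lcm = 2223.
    Write x = 25 + 117·t and substitute into x ≡ 12 (mod 19): 117·t ≡ 12 − 25 = -13 (mod 19).
    Reduce coefficients mod 19: 3·t ≡ 6 (mod 19).
    The inverse of 3 mod 19 is 13 (since 3·13 = 39 = 2·19 + 1), so t ≡ 13·6 = 78 ≡ 2 (mod 19).
    Then x = 25 + 117·2 = 259, valid modulo lcm(117, 19) = 2223: x ≡ 259 (mod 2223).
  Combine with x ≡ 5 (mod 7); new modulus lcm = 15561.
    Write x = 259 + 2223·t and substitute into x ≡ 5 (mod 7): 2223·t ≡ 5 − 259 = -254 (mod 7).
    Reduce coefficients mod 7: 4·t ≡ 5 (mod 7).
    The inverse of 4 mod 7 is 2 (since 4·2 = 8 = 1·7 + 1), so t ≡ 2·5 = 10 ≡ 3 (mod 7).
    Then x = 259 + 2223·3 = 6928, valid modulo lcm(2223, 7) = 15561: x ≡ 6928 (mod 15561).
  Combine with x ≡ 3 (mod 4); new modulus lcm = 62244.
    Write x = 6928 + 15561·t and substitute into x ≡ 3 (mod 4): 15561·t ≡ 3 − 6928 = -6925 (mod 4).
    Reduce coefficients mod 4: 1·t ≡ 3 (mod 4).
    So t ≡ 3 (mod 4).
    Then x = 6928 + 15561·3 = 53611, valid modulo lcm(15561, 4) = 62244: x ≡ 53611 (mod 62244).
Verify against each original: 53611 mod 9 = 7, 53611 mod 13 = 12, 53611 mod 19 = 12, 53611 mod 7 = 5, 53611 mod 4 = 3.

x ≡ 53611 (mod 62244).


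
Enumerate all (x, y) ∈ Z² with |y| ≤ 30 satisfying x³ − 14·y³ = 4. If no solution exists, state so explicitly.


The equation is x³ - 14y³ = 4. For fixed y, x³ = 14·y³ + 4, so a solution requires the RHS to be a perfect cube.
Strategy: iterate y from -30 to 30, compute RHS = 14·y³ + 4, and check whether it is a (positive or negative) perfect cube.
Check small values of y:
  y = 0: RHS = 4 is not a perfect cube.
  y = 1: RHS = 18 is not a perfect cube.
  y = -1: RHS = -10 is not a perfect cube.
  y = 2: RHS = 116 is not a perfect cube.
  y = -2: RHS = -108 is not a perfect cube.
  y = 3: RHS = 382 is not a perfect cube.
  y = -3: RHS = -374 is not a perfect cube.
Continuing the search up to |y| = 30 finds no solutions either.
No (x, y) in the scanned range satisfies the equation.

No integer solutions with |y| ≤ 30.


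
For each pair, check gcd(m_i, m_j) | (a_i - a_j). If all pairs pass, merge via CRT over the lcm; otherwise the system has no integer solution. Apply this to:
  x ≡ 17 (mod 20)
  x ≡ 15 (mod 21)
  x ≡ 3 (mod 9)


Moduli 20, 21, 9 are not pairwise coprime, so CRT works modulo lcm(m_i) when all pairwise compatibility conditions hold.
Pairwise compatibility: gcd(m_i, m_j) must divide a_i - a_j for every pair.
Merge one congruence at a time:
  Start: x ≡ 17 (mod 20).
  Combine with x ≡ 15 (mod 21): gcd(20, 21) = 1; 15 - 17 = -2, which IS divisible by 1, so compatible.
    Write x = 17 + 20·t and substitute into x ≡ 15 (mod 21): 20·t ≡ 15 − 17 = -2 (mod 21).
    Reduce coefficients mod 21: 20·t ≡ 19 (mod 21).
    The inverse of 20 mod 21 is 20 (since 20·20 = 400 = 19·21 + 1), so t ≡ 20·19 = 380 ≡ 2 (mod 21).
    Then x = 17 + 20·2 = 57, valid modulo lcm(20, 21) = 420: x ≡ 57 (mod 420).
  Combine with x ≡ 3 (mod 9): gcd(420, 9) = 3; 3 - 57 = -54, which IS divisible by 3, so compatible.
    Write x = 57 + 420·t and substitute into x ≡ 3 (mod 9): 420·t ≡ 3 − 57 = -54 (mod 9).
    Divide the congruence (and modulus) by g = 3: 140·t ≡ -18 (mod 3).
    Reduce coefficients mod 3: 2·t ≡ 0 (mod 3).
    The inverse of 2 mod 3 is 2 (since 2·2 = 4 = 1·3 + 1), so t ≡ 2·0 = 0 ≡ 0 (mod 3).
    Then x = 57 + 420·0 = 57, valid modulo lcm(420, 9) = 1260: x ≡ 57 (mod 1260).
Verify: 57 mod 20 = 17, 57 mod 21 = 15, 57 mod 9 = 3.

x ≡ 57 (mod 1260).


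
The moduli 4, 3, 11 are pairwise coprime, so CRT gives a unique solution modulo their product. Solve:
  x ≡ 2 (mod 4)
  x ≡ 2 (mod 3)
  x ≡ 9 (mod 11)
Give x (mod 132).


Moduli 4, 3, 11 are pairwise coprime; by CRT there is a unique solution modulo M = 4 · 3 · 11 = 132.
Solve pairwise, accumulating the modulus:
  Start with x ≡ 2 (mod 4).
  Combine with x ≡ 2 (mod 3): since gcd(4, 3) = 1, we get a unique residue mod 12.
    Write x = 2 + 4·t and substitute into x ≡ 2 (mod 3): 4·t ≡ 2 − 2 = 0 (mod 3).
    Reduce coefficients mod 3: 1·t ≡ 0 (mod 3).
    So t ≡ 0 (mod 3).
    Then x = 2 + 4·0 = 2, valid modulo lcm(4, 3) = 12: x ≡ 2 (mod 12).
  Combine with x ≡ 9 (mod 11): since gcd(12, 11) = 1, we get a unique residue mod 132.
    Write x = 2 + 12·t and substitute into x ≡ 9 (mod 11): 12·t ≡ 9 − 2 = 7 (mod 11).
    Reduce coefficients mod 11: 1·t ≡ 7 (mod 11).
    So t ≡ 7 (mod 11).
    Then x = 2 + 12·7 = 86, valid modulo lcm(12, 11) = 132: x ≡ 86 (mod 132).
Verify: 86 mod 4 = 2 ✓, 86 mod 3 = 2 ✓, 86 mod 11 = 9 ✓.

x ≡ 86 (mod 132).


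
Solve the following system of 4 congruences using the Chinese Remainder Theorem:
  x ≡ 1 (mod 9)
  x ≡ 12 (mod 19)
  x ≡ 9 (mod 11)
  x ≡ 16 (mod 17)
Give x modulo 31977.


Product of moduli M = 9 · 19 · 11 · 17 = 31977.
Merge one congruence at a time:
  Start: x ≡ 1 (mod 9).
  Combine with x ≡ 12 (mod 19); new modulus lcm = 171.
    Write x = 1 + 9·t and substitute into x ≡ 12 (mod 19): 9·t ≡ 12 − 1 = 11 (mod 19).
    The inverse of 9 mod 19 is 17 (since 9·17 = 153 = 8·19 + 1), so t ≡ 17·11 = 187 ≡ 16 (mod 19).
    Then x = 1 + 9·16 = 145, valid modulo lcm(9, 19) = 171: x ≡ 145 (mod 171).
  Combine with x ≡ 9 (mod 11); new modulus lcm = 1881.
    Write x = 145 + 171·t and substitute into x ≡ 9 (mod 11): 171·t ≡ 9 − 145 = -136 (mod 11).
    Reduce coefficients mod 11: 6·t ≡ 7 (mod 11).
    The inverse of 6 mod 11 is 2 (since 6·2 = 12 = 1·11 + 1), so t ≡ 2·7 = 14 ≡ 3 (mod 11).
    Then x = 145 + 171·3 = 658, valid modulo lcm(171, 11) = 1881: x ≡ 658 (mod 1881).
  Combine with x ≡ 16 (mod 17); new modulus lcm = 31977.
    Write x = 658 + 1881·t and substitute into x ≡ 16 (mod 17): 1881·t ≡ 16 − 658 = -642 (mod 17).
    Reduce coefficients mod 17: 11·t ≡ 4 (mod 17).
    The inverse of 11 mod 17 is 14 (since 11·14 = 154 = 9·17 + 1), so t ≡ 14·4 = 56 ≡ 5 (mod 17).
    Then x = 658 + 1881·5 = 10063, valid modulo lcm(1881, 17) = 31977: x ≡ 10063 (mod 31977).
Verify against each original: 10063 mod 9 = 1, 10063 mod 19 = 12, 10063 mod 11 = 9, 10063 mod 17 = 16.

x ≡ 10063 (mod 31977).


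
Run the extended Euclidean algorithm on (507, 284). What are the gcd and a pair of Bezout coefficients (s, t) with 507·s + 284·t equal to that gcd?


Euclidean algorithm on (507, 284) — divide until remainder is 0:
  507 = 1 · 284 + 223
  284 = 1 · 223 + 61
  223 = 3 · 61 + 40
  61 = 1 · 40 + 21
  40 = 1 · 21 + 19
  21 = 1 · 19 + 2
  19 = 9 · 2 + 1
  2 = 2 · 1 + 0
gcd(507, 284) = 1.
Track Bezout coefficients alongside the remainders: start with r₀ = 507 = a·1 + b·0 (s = 1, t = 0) and r₁ = 284 = a·0 + b·1 (s = 0, t = 1); each new remainder r_{k+1} = r_{k-1} − q_k·r_k inherits s_{k+1} = s_{k-1} − q_k·s_k, t_{k+1} = t_{k-1} − q_k·t_k, so r_k = a·s_k + b·t_k at every step:
  q = 1: r = 223, s = 1 − 1·0 = 1, t = 0 − 1·1 = -1  (check: 507·1 + 284·(-1) = 223)
  q = 1: r = 61, s = 0 − 1·1 = -1, t = 1 − 1·(-1) = 2  (check: 507·(-1) + 284·2 = 61)
  q = 3: r = 40, s = 1 − 3·(-1) = 4, t = -1 − 3·2 = -7  (check: 507·4 + 284·(-7) = 40)
  q = 1: r = 21, s = -1 − 1·4 = -5, t = 2 − 1·(-7) = 9  (check: 507·(-5) + 284·9 = 21)
  q = 1: r = 19, s = 4 − 1·(-5) = 9, t = -7 − 1·9 = -16  (check: 507·9 + 284·(-16) = 19)
  q = 1: r = 2, s = -5 − 1·9 = -14, t = 9 − 1·(-16) = 25  (check: 507·(-14) + 284·25 = 2)
  q = 9: r = 1, s = 9 − 9·(-14) = 135, t = -16 − 9·25 = -241  (check: 507·135 + 284·(-241) = 1)
The row with r = 1 (the gcd) gives the Bezout coefficients s = 135, t = -241.
Result: 507 · (135) + 284 · (-241) = 1.

gcd(507, 284) = 1; s = 135, t = -241 (check: 507·135 + 284·(-241) = 1).


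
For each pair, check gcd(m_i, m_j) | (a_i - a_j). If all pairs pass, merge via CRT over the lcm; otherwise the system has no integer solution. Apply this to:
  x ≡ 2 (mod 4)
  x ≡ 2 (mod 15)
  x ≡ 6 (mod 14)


Moduli 4, 15, 14 are not pairwise coprime, so CRT works modulo lcm(m_i) when all pairwise compatibility conditions hold.
Pairwise compatibility: gcd(m_i, m_j) must divide a_i - a_j for every pair.
Merge one congruence at a time:
  Start: x ≡ 2 (mod 4).
  Combine with x ≡ 2 (mod 15): gcd(4, 15) = 1; 2 - 2 = 0, which IS divisible by 1, so compatible.
    Write x = 2 + 4·t and substitute into x ≡ 2 (mod 15): 4·t ≡ 2 − 2 = 0 (mod 15).
    The inverse of 4 mod 15 is 4 (since 4·4 = 16 = 1·15 + 1), so t ≡ 4·0 = 0 ≡ 0 (mod 15).
    Then x = 2 + 4·0 = 2, valid modulo lcm(4, 15) = 60: x ≡ 2 (mod 60).
  Combine with x ≡ 6 (mod 14): gcd(60, 14) = 2; 6 - 2 = 4, which IS divisible by 2, so compatible.
    Write x = 2 + 60·t and substitute into x ≡ 6 (mod 14): 60·t ≡ 6 − 2 = 4 (mod 14).
    Divide the congruence (and modulus) by g = 2: 30·t ≡ 2 (mod 7).
    Reduce coefficients mod 7: 2·t ≡ 2 (mod 7).
    The inverse of 2 mod 7 is 4 (since 2·4 = 8 = 1·7 + 1), so t ≡ 4·2 = 8 ≡ 1 (mod 7).
    Then x = 2 + 60·1 = 62, valid modulo lcm(60, 14) = 420: x ≡ 62 (mod 420).
Verify: 62 mod 4 = 2, 62 mod 15 = 2, 62 mod 14 = 6.

x ≡ 62 (mod 420).


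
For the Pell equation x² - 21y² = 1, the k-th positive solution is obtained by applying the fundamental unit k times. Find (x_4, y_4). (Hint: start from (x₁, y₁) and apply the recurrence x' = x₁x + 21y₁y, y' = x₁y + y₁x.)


Step 1: Find the fundamental solution (x₁, y₁) of x² - 21y² = 1.
  Expand √21 as a continued fraction. a₀ = ⌊√21⌋ = 4; iterate m_{k+1} = d_k·a_k − m_k, d_{k+1} = (21 − m_{k+1}²)/d_k, a_{k+1} = ⌊(a₀ + m_{k+1})/d_{k+1}⌋ (starting m₀ = 0, d₀ = 1), with convergents p_k = a_k·p_{k-1} + p_{k-2}, q_k = a_k·q_{k-1} + q_{k-2} (p₋₁ = 1, q₋₁ = 0):
  k = 0: a₀ = 4; p₀/q₀ = 4/1; p₀² − 21·q₀² = 16 − 21 = -5.
  k = 1: m = 4, d = 5, a = ⌊(4 + 4)/5⌋ = 1; p/q = (1·4 + 1)/(1·1 + 0) = 5/1; p² − 21·q² = 25 − 21 = 4.
  k = 2: m = 1, d = 4, a = ⌊(4 + 1)/4⌋ = 1; p/q = (1·5 + 4)/(1·1 + 1) = 9/2; p² − 21·q² = 81 − 84 = -3.
  k = 3: m = 3, d = 3, a = ⌊(4 + 3)/3⌋ = 2; p/q = (2·9 + 5)/(2·2 + 1) = 23/5; p² − 21·q² = 529 − 525 = 4.
  k = 4: m = 3, d = 4, a = ⌊(4 + 3)/4⌋ = 1; p/q = (1·23 + 9)/(1·5 + 2) = 32/7; p² − 21·q² = 1024 − 1029 = -5.
  k = 5: m = 1, d = 5, a = ⌊(4 + 1)/5⌋ = 1; p/q = (1·32 + 23)/(1·7 + 5) = 55/12; p² − 21·q² = 3025 − 3024 = 1.
  The first convergent with p² − 21·q² = 1 gives the fundamental solution (x₁, y₁) = (55, 12).
Step 2: Apply the recurrence (x_{n+1}, y_{n+1}) = (x₁x_n + 21y₁y_n, x₁y_n + y₁x_n) repeatedly.
  From (x_1, y_1) = (55, 12): x_2 = 55·55 + 21·12·12 = 6049; y_2 = 55·12 + 12·55 = 1320.
  From (x_2, y_2) = (6049, 1320): x_3 = 55·6049 + 21·12·1320 = 665335; y_3 = 55·1320 + 12·6049 = 145188.
  From (x_3, y_3) = (665335, 145188): x_4 = 55·665335 + 21·12·145188 = 73180801; y_4 = 55·145188 + 12·665335 = 15969360.
Step 3: Verify x_4² - 21·y_4² = 5355429635001601 - 5355429635001600 = 1 (should be 1). ✓

(x_1, y_1) = (55, 12); (x_4, y_4) = (73180801, 15969360).


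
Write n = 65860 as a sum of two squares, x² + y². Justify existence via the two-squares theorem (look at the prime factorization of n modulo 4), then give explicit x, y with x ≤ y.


Step 1: Factor n = 65860 = 2^2 · 5 · 37 · 89.
Step 2: Check the mod-4 condition on each prime factor: 2 = 2 (special); 5 ≡ 1 (mod 4), exponent 1; 37 ≡ 1 (mod 4), exponent 1; 89 ≡ 1 (mod 4), exponent 1.
All primes ≡ 3 (mod 4) appear to even exponent (or don't appear), so by the two-squares theorem n IS expressible as a sum of two squares.
Step 3: Build a representation. Group n = k² · m with k = 2 and m = 5 · 37 · 89 = 16465 (a product of primes ≡ 1 (mod 4)); a representation of m scales to one of n via (k·x)² + (k·y)² = k²(x² + y²). Each prime p ≡ 1 (mod 4) is itself a sum of two squares; find a² by testing p − a² for a perfect square:
  5: 5 − 1² = 4 = 2² ⇒ 5 = 1² + 2².
  37: 37 − 1² = 36 = 6² ⇒ 37 = 1² + 6².
  89: 89 − 1² = 88, 89 − 2² = 85, 89 − 3² = 80, 89 − 4² = 73, 89 − 5² = 64 = 8² ⇒ 89 = 5² + 8².
  Combine using the Brahmagupta–Fibonacci identity (a² + b²)(c² + d²) = (ac − bd)² + (ad + bc)² = (ac + bd)² + (ad − bc)²:
  5 · 37 = 185: from (1² + 2²)(1² + 6²), take (1·1 − 2·6, 1·6 + 2·1) = (1 − 12, 6 + 2) = (-11, 8); dropping signs (only squares matter) gives (11, 8); check 11² + 8² = 121 + 64 = 185 ✓.
  185 · 89 = 16465: from (11² + 8²)(5² + 8²), take (11·5 − 8·8, 11·8 + 8·5) = (55 − 64, 88 + 40) = (-9, 128); dropping signs (only squares matter) gives (9, 128); check 9² + 128² = 81 + 16384 = 16465 ✓.
  Scale by k = 2: (2·9, 2·128) = (18, 256).
Step 4: Order so x ≤ y and verify: 18² + 256² = 324 + 65536 = 65860 = n. ✓

n = 65860 = 18² + 256² (one valid representation with x ≤ y).


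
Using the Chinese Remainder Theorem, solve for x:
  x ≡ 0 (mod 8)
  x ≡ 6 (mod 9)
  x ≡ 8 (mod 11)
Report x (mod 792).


Moduli 8, 9, 11 are pairwise coprime; by CRT there is a unique solution modulo M = 8 · 9 · 11 = 792.
Solve pairwise, accumulating the modulus:
  Start with x ≡ 0 (mod 8).
  Combine with x ≡ 6 (mod 9): since gcd(8, 9) = 1, we get a unique residue mod 72.
    Write x = 0 + 8·t and substitute into x ≡ 6 (mod 9): 8·t ≡ 6 − 0 = 6 (mod 9).
    The inverse of 8 mod 9 is 8 (since 8·8 = 64 = 7·9 + 1), so t ≡ 8·6 = 48 ≡ 3 (mod 9).
    Then x = 0 + 8·3 = 24, valid modulo lcm(8, 9) = 72: x ≡ 24 (mod 72).
  Combine with x ≡ 8 (mod 11): since gcd(72, 11) = 1, we get a unique residue mod 792.
    Write x = 24 + 72·t and substitute into x ≡ 8 (mod 11): 72·t ≡ 8 − 24 = -16 (mod 11).
    Reduce coefficients mod 11: 6·t ≡ 6 (mod 11).
    The inverse of 6 mod 11 is 2 (since 6·2 = 12 = 1·11 + 1), so t ≡ 2·6 = 12 ≡ 1 (mod 11).
    Then x = 24 + 72·1 = 96, valid modulo lcm(72, 11) = 792: x ≡ 96 (mod 792).
Verify: 96 mod 8 = 0 ✓, 96 mod 9 = 6 ✓, 96 mod 11 = 8 ✓.

x ≡ 96 (mod 792).


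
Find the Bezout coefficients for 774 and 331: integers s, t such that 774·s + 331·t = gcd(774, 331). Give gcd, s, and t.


Euclidean algorithm on (774, 331) — divide until remainder is 0:
  774 = 2 · 331 + 112
  331 = 2 · 112 + 107
  112 = 1 · 107 + 5
  107 = 21 · 5 + 2
  5 = 2 · 2 + 1
  2 = 2 · 1 + 0
gcd(774, 331) = 1.
Track Bezout coefficients alongside the remainders: start with r₀ = 774 = a·1 + b·0 (s = 1, t = 0) and r₁ = 331 = a·0 + b·1 (s = 0, t = 1); each new remainder r_{k+1} = r_{k-1} − q_k·r_k inherits s_{k+1} = s_{k-1} − q_k·s_k, t_{k+1} = t_{k-1} − q_k·t_k, so r_k = a·s_k + b·t_k at every step:
  q = 2: r = 112, s = 1 − 2·0 = 1, t = 0 − 2·1 = -2  (check: 774·1 + 331·(-2) = 112)
  q = 2: r = 107, s = 0 − 2·1 = -2, t = 1 − 2·(-2) = 5  (check: 774·(-2) + 331·5 = 107)
  q = 1: r = 5, s = 1 − 1·(-2) = 3, t = -2 − 1·5 = -7  (check: 774·3 + 331·(-7) = 5)
  q = 21: r = 2, s = -2 − 21·3 = -65, t = 5 − 21·(-7) = 152  (check: 774·(-65) + 331·152 = 2)
  q = 2: r = 1, s = 3 − 2·(-65) = 133, t = -7 − 2·152 = -311  (check: 774·133 + 331·(-311) = 1)
The row with r = 1 (the gcd) gives the Bezout coefficients s = 133, t = -311.
Result: 774 · (133) + 331 · (-311) = 1.

gcd(774, 331) = 1; s = 133, t = -311 (check: 774·133 + 331·(-311) = 1).


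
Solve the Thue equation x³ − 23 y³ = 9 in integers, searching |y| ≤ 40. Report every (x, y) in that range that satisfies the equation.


The equation is x³ - 23y³ = 9. For fixed y, x³ = 23·y³ + 9, so a solution requires the RHS to be a perfect cube.
Strategy: iterate y from -40 to 40, compute RHS = 23·y³ + 9, and check whether it is a (positive or negative) perfect cube.
Check small values of y:
  y = 0: RHS = 9 is not a perfect cube.
  y = 1: RHS = 32 is not a perfect cube.
  y = -1: RHS = -14 is not a perfect cube.
  y = 2: RHS = 193 is not a perfect cube.
  y = -2: RHS = -175 is not a perfect cube.
  y = 3: RHS = 630 is not a perfect cube.
  y = -3: RHS = -612 is not a perfect cube.
Continuing the search up to |y| = 40 finds no solutions either.
No (x, y) in the scanned range satisfies the equation.

No integer solutions with |y| ≤ 40.


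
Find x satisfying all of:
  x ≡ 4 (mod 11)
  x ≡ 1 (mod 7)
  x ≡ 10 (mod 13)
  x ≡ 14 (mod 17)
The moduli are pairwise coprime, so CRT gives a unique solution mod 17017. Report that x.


Product of moduli M = 11 · 7 · 13 · 17 = 17017.
Merge one congruence at a time:
  Start: x ≡ 4 (mod 11).
  Combine with x ≡ 1 (mod 7); new modulus lcm = 77.
    Write x = 4 + 11·t and substitute into x ≡ 1 (mod 7): 11·t ≡ 1 − 4 = -3 (mod 7).
    Reduce coefficients mod 7: 4·t ≡ 4 (mod 7).
    The inverse of 4 mod 7 is 2 (since 4·2 = 8 = 1·7 + 1), so t ≡ 2·4 = 8 ≡ 1 (mod 7).
    Then x = 4 + 11·1 = 15, valid modulo lcm(11, 7) = 77: x ≡ 15 (mod 77).
  Combine with x ≡ 10 (mod 13); new modulus lcm = 1001.
    Write x = 15 + 77·t and substitute into x ≡ 10 (mod 13): 77·t ≡ 10 − 15 = -5 (mod 13).
    Reduce coefficients mod 13: 12·t ≡ 8 (mod 13).
    The inverse of 12 mod 13 is 12 (since 12·12 = 144 = 11·13 + 1), so t ≡ 12·8 = 96 ≡ 5 (mod 13).
    Then x = 15 + 77·5 = 400, valid modulo lcm(77, 13) = 1001: x ≡ 400 (mod 1001).
  Combine with x ≡ 14 (mod 17); new modulus lcm = 17017.
    Write x = 400 + 1001·t and substitute into x ≡ 14 (mod 17): 1001·t ≡ 14 − 400 = -386 (mod 17).
    Reduce coefficients mod 17: 15·t ≡ 5 (mod 17).
    The inverse of 15 mod 17 is 8 (since 15·8 = 120 = 7·17 + 1), so t ≡ 8·5 = 40 ≡ 6 (mod 17).
    Then x = 400 + 1001·6 = 6406, valid modulo lcm(1001, 17) = 17017: x ≡ 6406 (mod 17017).
Verify against each original: 6406 mod 11 = 4, 6406 mod 7 = 1, 6406 mod 13 = 10, 6406 mod 17 = 14.

x ≡ 6406 (mod 17017).


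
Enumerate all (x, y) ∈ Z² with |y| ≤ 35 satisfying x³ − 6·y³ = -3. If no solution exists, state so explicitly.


The equation is x³ - 6y³ = -3. For fixed y, x³ = 6·y³ − 3, so a solution requires the RHS to be a perfect cube.
Strategy: iterate y from -35 to 35, compute RHS = 6·y³ − 3, and check whether it is a (positive or negative) perfect cube.
Check small values of y:
  y = 0: RHS = -3 is not a perfect cube.
  y = 1: RHS = 3 is not a perfect cube.
  y = -1: RHS = -9 is not a perfect cube.
  y = 2: RHS = 45 is not a perfect cube.
  y = -2: RHS = -51 is not a perfect cube.
  y = 3: RHS = 159 is not a perfect cube.
  y = -3: RHS = -165 is not a perfect cube.
Continuing the search up to |y| = 35 finds no solutions either.
No (x, y) in the scanned range satisfies the equation.

No integer solutions with |y| ≤ 35.


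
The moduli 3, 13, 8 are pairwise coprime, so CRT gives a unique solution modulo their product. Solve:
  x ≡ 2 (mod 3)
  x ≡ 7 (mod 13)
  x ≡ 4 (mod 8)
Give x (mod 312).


Moduli 3, 13, 8 are pairwise coprime; by CRT there is a unique solution modulo M = 3 · 13 · 8 = 312.
Solve pairwise, accumulating the modulus:
  Start with x ≡ 2 (mod 3).
  Combine with x ≡ 7 (mod 13): since gcd(3, 13) = 1, we get a unique residue mod 39.
    Write x = 2 + 3·t and substitute into x ≡ 7 (mod 13): 3·t ≡ 7 − 2 = 5 (mod 13).
    The inverse of 3 mod 13 is 9 (since 3·9 = 27 = 2·13 + 1), so t ≡ 9·5 = 45 ≡ 6 (mod 13).
    Then x = 2 + 3·6 = 20, valid modulo lcm(3, 13) = 39: x ≡ 20 (mod 39).
  Combine with x ≡ 4 (mod 8): since gcd(39, 8) = 1, we get a unique residue mod 312.
    Write x = 20 + 39·t and substitute into x ≡ 4 (mod 8): 39·t ≡ 4 − 20 = -16 (mod 8).
    Reduce coefficients mod 8: 7·t ≡ 0 (mod 8).
    The inverse of 7 mod 8 is 7 (since 7·7 = 49 = 6·8 + 1), so t ≡ 7·0 = 0 ≡ 0 (mod 8).
    Then x = 20 + 39·0 = 20, valid modulo lcm(39, 8) = 312: x ≡ 20 (mod 312).
Verify: 20 mod 3 = 2 ✓, 20 mod 13 = 7 ✓, 20 mod 8 = 4 ✓.

x ≡ 20 (mod 312).


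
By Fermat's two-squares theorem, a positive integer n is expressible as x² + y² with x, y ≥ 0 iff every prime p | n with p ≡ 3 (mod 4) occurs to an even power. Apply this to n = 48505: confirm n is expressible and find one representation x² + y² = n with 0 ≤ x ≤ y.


Step 1: Factor n = 48505 = 5 · 89 · 109.
Step 2: Check the mod-4 condition on each prime factor: 5 ≡ 1 (mod 4), exponent 1; 89 ≡ 1 (mod 4), exponent 1; 109 ≡ 1 (mod 4), exponent 1.
All primes ≡ 3 (mod 4) appear to even exponent (or don't appear), so by the two-squares theorem n IS expressible as a sum of two squares.
Step 3: Build a representation. Here n = 5 · 89 · 109 is a product of primes ≡ 1 (mod 4). Each prime p ≡ 1 (mod 4) is itself a sum of two squares; find a² by testing p − a² for a perfect square:
  5: 5 − 1² = 4 = 2² ⇒ 5 = 1² + 2².
  89: 89 − 1² = 88, 89 − 2² = 85, 89 − 3² = 80, 89 − 4² = 73, 89 − 5² = 64 = 8² ⇒ 89 = 5² + 8².
  109: 109 − 1² = 108, 109 − 2² = 105, 109 − 3² = 100 = 10² ⇒ 109 = 3² + 10².
  Combine using the Brahmagupta–Fibonacci identity (a² + b²)(c² + d²) = (ac − bd)² + (ad + bc)² = (ac + bd)² + (ad − bc)²:
  5 · 89 = 445: from (1² + 2²)(5² + 8²), take (1·5 − 2·8, 1·8 + 2·5) = (5 − 16, 8 + 10) = (-11, 18); dropping signs (only squares matter) gives (11, 18); check 11² + 18² = 121 + 324 = 445 ✓.
  445 · 109 = 48505: from (11² + 18²)(3² + 10²), take (11·3 − 18·10, 11·10 + 18·3) = (33 − 180, 110 + 54) = (-147, 164); dropping signs (only squares matter) gives (147, 164); check 147² + 164² = 21609 + 26896 = 48505 ✓.
Step 4: Order so x ≤ y and verify: 147² + 164² = 21609 + 26896 = 48505 = n. ✓

n = 48505 = 147² + 164² (one valid representation with x ≤ y).


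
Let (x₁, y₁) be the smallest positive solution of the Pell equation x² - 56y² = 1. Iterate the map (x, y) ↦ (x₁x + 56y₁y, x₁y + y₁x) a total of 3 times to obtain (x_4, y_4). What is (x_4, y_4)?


Step 1: Find the fundamental solution (x₁, y₁) of x² - 56y² = 1.
  Expand √56 as a continued fraction. a₀ = ⌊√56⌋ = 7; iterate m_{k+1} = d_k·a_k − m_k, d_{k+1} = (56 − m_{k+1}²)/d_k, a_{k+1} = ⌊(a₀ + m_{k+1})/d_{k+1}⌋ (starting m₀ = 0, d₀ = 1), with convergents p_k = a_k·p_{k-1} + p_{k-2}, q_k = a_k·q_{k-1} + q_{k-2} (p₋₁ = 1, q₋₁ = 0):
  k = 0: a₀ = 7; p₀/q₀ = 7/1; p₀² − 56·q₀² = 49 − 56 = -7.
  k = 1: m = 7, d = 7, a = ⌊(7 + 7)/7⌋ = 2; p/q = (2·7 + 1)/(2·1 + 0) = 15/2; p² − 56·q² = 225 − 224 = 1.
  The first convergent with p² − 56·q² = 1 gives the fundamental solution (x₁, y₁) = (15, 2).
Step 2: Apply the recurrence (x_{n+1}, y_{n+1}) = (x₁x_n + 56y₁y_n, x₁y_n + y₁x_n) repeatedly.
  From (x_1, y_1) = (15, 2): x_2 = 15·15 + 56·2·2 = 449; y_2 = 15·2 + 2·15 = 60.
  From (x_2, y_2) = (449, 60): x_3 = 15·449 + 56·2·60 = 13455; y_3 = 15·60 + 2·449 = 1798.
  From (x_3, y_3) = (13455, 1798): x_4 = 15·13455 + 56·2·1798 = 403201; y_4 = 15·1798 + 2·13455 = 53880.
Step 3: Verify x_4² - 56·y_4² = 162571046401 - 162571046400 = 1 (should be 1). ✓

(x_1, y_1) = (15, 2); (x_4, y_4) = (403201, 53880).


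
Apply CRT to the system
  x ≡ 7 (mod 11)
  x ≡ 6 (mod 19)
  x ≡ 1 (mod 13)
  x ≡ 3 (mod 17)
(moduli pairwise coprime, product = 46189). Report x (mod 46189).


Product of moduli M = 11 · 19 · 13 · 17 = 46189.
Merge one congruence at a time:
  Start: x ≡ 7 (mod 11).
  Combine with x ≡ 6 (mod 19); new modulus lcm = 209.
    Write x = 7 + 11·t and substitute into x ≡ 6 (mod 19): 11·t ≡ 6 − 7 = -1 (mod 19).
    Reduce coefficients mod 19: 11·t ≡ 18 (mod 19).
    The inverse of 11 mod 19 is 7 (since 11·7 = 77 = 4·19 + 1), so t ≡ 7·18 = 126 ≡ 12 (mod 19).
    Then x = 7 + 11·12 = 139, valid modulo lcm(11, 19) = 209: x ≡ 139 (mod 209).
  Combine with x ≡ 1 (mod 13); new modulus lcm = 2717.
    Write x = 139 + 209·t and substitute into x ≡ 1 (mod 13): 209·t ≡ 1 − 139 = -138 (mod 13).
    Reduce coefficients mod 13: 1·t ≡ 5 (mod 13).
    So t ≡ 5 (mod 13).
    Then x = 139 + 209·5 = 1184, valid modulo lcm(209, 13) = 2717: x ≡ 1184 (mod 2717).
  Combine with x ≡ 3 (mod 17); new modulus lcm = 46189.
    Write x = 1184 + 2717·t and substitute into x ≡ 3 (mod 17): 2717·t ≡ 3 − 1184 = -1181 (mod 17).
    Reduce coefficients mod 17: 14·t ≡ 9 (mod 17).
    The inverse of 14 mod 17 is 11 (since 14·11 = 154 = 9·17 + 1), so t ≡ 11·9 = 99 ≡ 14 (mod 17).
    Then x = 1184 + 2717·14 = 39222, valid modulo lcm(2717, 17) = 46189: x ≡ 39222 (mod 46189).
Verify against each original: 39222 mod 11 = 7, 39222 mod 19 = 6, 39222 mod 13 = 1, 39222 mod 17 = 3.

x ≡ 39222 (mod 46189).


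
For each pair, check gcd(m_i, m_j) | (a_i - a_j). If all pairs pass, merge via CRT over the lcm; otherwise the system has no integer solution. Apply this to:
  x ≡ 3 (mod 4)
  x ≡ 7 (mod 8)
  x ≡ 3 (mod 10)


Moduli 4, 8, 10 are not pairwise coprime, so CRT works modulo lcm(m_i) when all pairwise compatibility conditions hold.
Pairwise compatibility: gcd(m_i, m_j) must divide a_i - a_j for every pair.
Merge one congruence at a time:
  Start: x ≡ 3 (mod 4).
  Combine with x ≡ 7 (mod 8): gcd(4, 8) = 4; 7 - 3 = 4, which IS divisible by 4, so compatible.
    Write x = 3 + 4·t and substitute into x ≡ 7 (mod 8): 4·t ≡ 7 − 3 = 4 (mod 8).
    Divide the congruence (and modulus) by g = 4: 1·t ≡ 1 (mod 2).
    So t ≡ 1 (mod 2).
    Then x = 3 + 4·1 = 7, valid modulo lcm(4, 8) = 8: x ≡ 7 (mod 8).
  Combine with x ≡ 3 (mod 10): gcd(8, 10) = 2; 3 - 7 = -4, which IS divisible by 2, so compatible.
    Write x = 7 + 8·t and substitute into x ≡ 3 (mod 10): 8·t ≡ 3 − 7 = -4 (mod 10).
    Divide the congruence (and modulus) by g = 2: 4·t ≡ -2 (mod 5).
    Reduce coefficients mod 5: 4·t ≡ 3 (mod 5).
    The inverse of 4 mod 5 is 4 (since 4·4 = 16 = 3·5 + 1), so t ≡ 4·3 = 12 ≡ 2 (mod 5).
    Then x = 7 + 8·2 = 23, valid modulo lcm(8, 10) = 40: x ≡ 23 (mod 40).
Verify: 23 mod 4 = 3, 23 mod 8 = 7, 23 mod 10 = 3.

x ≡ 23 (mod 40).


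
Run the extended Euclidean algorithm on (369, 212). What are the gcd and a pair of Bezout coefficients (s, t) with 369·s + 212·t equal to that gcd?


Euclidean algorithm on (369, 212) — divide until remainder is 0:
  369 = 1 · 212 + 157
  212 = 1 · 157 + 55
  157 = 2 · 55 + 47
  55 = 1 · 47 + 8
  47 = 5 · 8 + 7
  8 = 1 · 7 + 1
  7 = 7 · 1 + 0
gcd(369, 212) = 1.
Track Bezout coefficients alongside the remainders: start with r₀ = 369 = a·1 + b·0 (s = 1, t = 0) and r₁ = 212 = a·0 + b·1 (s = 0, t = 1); each new remainder r_{k+1} = r_{k-1} − q_k·r_k inherits s_{k+1} = s_{k-1} − q_k·s_k, t_{k+1} = t_{k-1} − q_k·t_k, so r_k = a·s_k + b·t_k at every step:
  q = 1: r = 157, s = 1 − 1·0 = 1, t = 0 − 1·1 = -1  (check: 369·1 + 212·(-1) = 157)
  q = 1: r = 55, s = 0 − 1·1 = -1, t = 1 − 1·(-1) = 2  (check: 369·(-1) + 212·2 = 55)
  q = 2: r = 47, s = 1 − 2·(-1) = 3, t = -1 − 2·2 = -5  (check: 369·3 + 212·(-5) = 47)
  q = 1: r = 8, s = -1 − 1·3 = -4, t = 2 − 1·(-5) = 7  (check: 369·(-4) + 212·7 = 8)
  q = 5: r = 7, s = 3 − 5·(-4) = 23, t = -5 − 5·7 = -40  (check: 369·23 + 212·(-40) = 7)
  q = 1: r = 1, s = -4 − 1·23 = -27, t = 7 − 1·(-40) = 47  (check: 369·(-27) + 212·47 = 1)
The row with r = 1 (the gcd) gives the Bezout coefficients s = -27, t = 47.
Result: 369 · (-27) + 212 · (47) = 1.

gcd(369, 212) = 1; s = -27, t = 47 (check: 369·(-27) + 212·47 = 1).


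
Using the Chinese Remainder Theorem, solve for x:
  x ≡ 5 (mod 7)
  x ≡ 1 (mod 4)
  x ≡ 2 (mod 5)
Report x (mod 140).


Moduli 7, 4, 5 are pairwise coprime; by CRT there is a unique solution modulo M = 7 · 4 · 5 = 140.
Solve pairwise, accumulating the modulus:
  Start with x ≡ 5 (mod 7).
  Combine with x ≡ 1 (mod 4): since gcd(7, 4) = 1, we get a unique residue mod 28.
    Write x = 5 + 7·t and substitute into x ≡ 1 (mod 4): 7·t ≡ 1 − 5 = -4 (mod 4).
    Reduce coefficients mod 4: 3·t ≡ 0 (mod 4).
    The inverse of 3 mod 4 is 3 (since 3·3 = 9 = 2·4 + 1), so t ≡ 3·0 = 0 ≡ 0 (mod 4).
    Then x = 5 + 7·0 = 5, valid modulo lcm(7, 4) = 28: x ≡ 5 (mod 28).
  Combine with x ≡ 2 (mod 5): since gcd(28, 5) = 1, we get a unique residue mod 140.
    Write x = 5 + 28·t and substitute into x ≡ 2 (mod 5): 28·t ≡ 2 − 5 = -3 (mod 5).
    Reduce coefficients mod 5: 3·t ≡ 2 (mod 5).
    The inverse of 3 mod 5 is 2 (since 3·2 = 6 = 1·5 + 1), so t ≡ 2·2 = 4 ≡ 4 (mod 5).
    Then x = 5 + 28·4 = 117, valid modulo lcm(28, 5) = 140: x ≡ 117 (mod 140).
Verify: 117 mod 7 = 5 ✓, 117 mod 4 = 1 ✓, 117 mod 5 = 2 ✓.

x ≡ 117 (mod 140).
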